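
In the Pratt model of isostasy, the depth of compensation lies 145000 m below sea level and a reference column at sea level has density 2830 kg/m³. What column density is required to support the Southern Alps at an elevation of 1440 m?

2800 kg/m³

Pratt balance: ρ_ref D = ρ (D + h).
ρ = ρ_ref D/(D + h) = 2830 × 145000 m/(145000 m + 1440 m) = 2800 kg/m³.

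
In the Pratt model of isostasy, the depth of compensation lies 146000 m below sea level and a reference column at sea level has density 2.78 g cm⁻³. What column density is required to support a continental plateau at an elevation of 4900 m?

Pratt balance: ρ_ref D = ρ (D + h).
ρ = ρ_ref D/(D + h) = 2.78 × 146000 m/(146000 m + 4900 m) = 2.69 g cm⁻³.

2.69 g cm⁻³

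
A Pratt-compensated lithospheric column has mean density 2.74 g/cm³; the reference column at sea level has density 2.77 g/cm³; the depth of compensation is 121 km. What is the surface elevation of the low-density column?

1.32 km

ρ_ref D = ρ (D + h) → h = D (ρ_ref − ρ)/ρ.
h = 121 km × (2.77 − 2.74)/2.74 = 1.32 km.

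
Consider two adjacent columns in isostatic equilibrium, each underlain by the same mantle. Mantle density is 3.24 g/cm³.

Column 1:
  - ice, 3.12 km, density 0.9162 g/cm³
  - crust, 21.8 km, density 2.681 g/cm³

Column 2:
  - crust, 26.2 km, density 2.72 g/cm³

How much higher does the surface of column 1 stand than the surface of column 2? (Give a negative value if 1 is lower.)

For any compensation level in the mantle, the mantle terms cancel and isostasy reduces to e = (Σt_1 − Σt_2) − (Σ(ρt)_1 − Σ(ρt)_2) / ρ_m.
Σt_1 = 24.92 km; Σt_2 = 26.2 km; Σ(ρt)_1 = 61.304344; Σ(ρt)_2 = 71.264 (in km·g/cm³).
e = (24.92 − 26.2) − (61.304344 − 71.264) / 3.24 = 1.79 km.

1.79 km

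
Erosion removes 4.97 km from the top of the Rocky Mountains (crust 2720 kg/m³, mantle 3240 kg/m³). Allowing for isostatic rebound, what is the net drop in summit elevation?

0.798 km

Rebound u = e ρ_c/ρ_m = 4.97 km × 2720/3240 = 4.172 km.
Net surface drop = e − u = 4.97 km − 4.172 km = e (ρ_m − ρ_c)/ρ_m = 0.798 km.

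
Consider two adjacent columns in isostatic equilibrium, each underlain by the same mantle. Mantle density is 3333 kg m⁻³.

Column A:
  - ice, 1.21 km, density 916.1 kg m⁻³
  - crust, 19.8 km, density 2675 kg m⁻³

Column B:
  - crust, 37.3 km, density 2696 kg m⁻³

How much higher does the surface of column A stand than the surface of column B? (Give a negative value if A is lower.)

For any compensation level in the mantle, the mantle terms cancel and isostasy reduces to e = (Σt_A − Σt_B) − (Σ(ρt)_A − Σ(ρt)_B) / ρ_m.
Σt_A = 21.01 km; Σt_B = 37.3 km; Σ(ρt)_A = 54073.481; Σ(ρt)_B = 100560.8 (in km·kg m⁻³).
e = (21.01 − 37.3) − (54073.481 − 100560.8) / 3333 = −2.34 km.

−2.34 km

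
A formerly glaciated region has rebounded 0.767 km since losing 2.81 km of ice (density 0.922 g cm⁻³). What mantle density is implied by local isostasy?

3.38 g cm⁻³

ρ_m = ρ_ice t / u = 0.922 × 2.81 km/0.767 km = 3.38 g cm⁻³.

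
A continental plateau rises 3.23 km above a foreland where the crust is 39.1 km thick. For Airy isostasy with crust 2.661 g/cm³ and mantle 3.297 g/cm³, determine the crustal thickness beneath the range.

Root depth r = h ρ_c / (ρ_m − ρ_c) = 3.23 km × 2.661 / 0.636 = 13.51 km.
Total thickness = T + h + r = 39.1 km + 3.23 km + 13.51 km = 55.8 km.

55.8 km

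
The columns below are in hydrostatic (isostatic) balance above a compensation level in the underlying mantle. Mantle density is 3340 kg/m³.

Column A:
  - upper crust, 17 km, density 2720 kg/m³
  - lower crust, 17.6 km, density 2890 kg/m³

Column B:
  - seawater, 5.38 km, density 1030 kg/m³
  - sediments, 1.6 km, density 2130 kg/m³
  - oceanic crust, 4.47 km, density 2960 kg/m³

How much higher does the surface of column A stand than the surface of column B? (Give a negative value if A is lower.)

0.718 km

For any compensation level in the mantle, the mantle terms cancel and isostasy reduces to e = (Σt_A − Σt_B) − (Σ(ρt)_A − Σ(ρt)_B) / ρ_m.
Σt_A = 34.6 km; Σt_B = 11.45 km; Σ(ρt)_A = 97104; Σ(ρt)_B = 22180.6 (in km·kg/m³).
e = (34.6 − 11.45) − (97104 − 22180.6) / 3340 = 0.718 km.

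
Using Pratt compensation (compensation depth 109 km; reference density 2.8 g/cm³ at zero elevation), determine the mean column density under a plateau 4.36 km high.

Pratt balance: ρ_ref D = ρ (D + h).
ρ = ρ_ref D/(D + h) = 2.8 × 109 km/(109 km + 4.36 km) = 2.69 g/cm³.

2.69 g/cm³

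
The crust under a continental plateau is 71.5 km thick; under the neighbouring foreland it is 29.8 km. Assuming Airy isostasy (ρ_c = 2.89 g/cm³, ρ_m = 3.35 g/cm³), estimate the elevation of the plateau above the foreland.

Excess crust Δ = 71.5 km − 29.8 km = 41.7 km, split between elevation h and root r with h + r = Δ.
Airy balance ρ_c h = (ρ_m − ρ_c) r gives r = h ρ_c/(ρ_m − ρ_c), so h (1 + ρ_c/(ρ_m − ρ_c)) = Δ, i.e. h = Δ (ρ_m − ρ_c)/ρ_m.
h = 41.7 km × 0.46/3.35 = 5.73 km.

5.73 km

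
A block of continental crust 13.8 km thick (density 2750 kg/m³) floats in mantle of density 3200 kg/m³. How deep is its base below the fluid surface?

Draft d = t ρ_obj/ρ_fluid = 13.8 km × 2750/3200 = 11.9 km.

11.9 km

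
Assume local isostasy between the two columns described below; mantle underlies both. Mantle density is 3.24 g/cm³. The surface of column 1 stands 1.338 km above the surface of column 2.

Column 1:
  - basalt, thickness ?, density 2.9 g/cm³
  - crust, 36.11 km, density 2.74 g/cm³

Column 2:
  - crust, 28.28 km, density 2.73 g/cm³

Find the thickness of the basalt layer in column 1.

2.07 km

Take the compensation level at the base of the deeper column (depth z_c below the surface of column 1) and equate Σ ρ_i t_i down to z_c; mantle fills any gap and the z_c terms cancel.
Column 1: x×2.9 + 36.11×2.74 + (z_c − 36.11 − x)×3.24
Column 2: 1.338×0 + 28.28×2.73 + (z_c − 1.338 − 28.28)×3.24
The z_c×3.24 term appears on both sides and cancels. Collect the known terms of each column as K = Σ(ρt)_known − 3.24 × (depth of known layers): K_1 = 98.9414 − 3.24×36.11 = −18.055; K_2 = 77.2044 − 3.24×(1.338 + 28.28) = −18.75792.
Balance: K_1 − x×(3.24 − 2.9) = K_2, so x = (K_1 − K_2)/(3.24 − 2.9) = 0.70292/0.34 = 2.07 km.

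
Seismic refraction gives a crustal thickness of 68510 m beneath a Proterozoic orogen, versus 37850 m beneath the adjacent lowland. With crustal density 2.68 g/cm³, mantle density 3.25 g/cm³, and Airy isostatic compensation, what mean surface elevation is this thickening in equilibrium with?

5380 m

Excess crust Δ = 68510 m − 37850 m = 30660 m, split between elevation h and root r with h + r = Δ.
Airy balance ρ_c h = (ρ_m − ρ_c) r gives r = h ρ_c/(ρ_m − ρ_c), so h (1 + ρ_c/(ρ_m − ρ_c)) = Δ, i.e. h = Δ (ρ_m − ρ_c)/ρ_m.
h = 30660 m × 0.57/3.25 = 5380 m.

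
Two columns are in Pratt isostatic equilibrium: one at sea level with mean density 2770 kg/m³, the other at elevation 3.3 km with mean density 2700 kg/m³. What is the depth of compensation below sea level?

ρ_ref D = ρ (D + h) → D (ρ_ref − ρ) = ρ h.
D = ρ h/(ρ_ref − ρ) = 2700 × 3.3 km/(2770 − 2700) = 127 km.

127 km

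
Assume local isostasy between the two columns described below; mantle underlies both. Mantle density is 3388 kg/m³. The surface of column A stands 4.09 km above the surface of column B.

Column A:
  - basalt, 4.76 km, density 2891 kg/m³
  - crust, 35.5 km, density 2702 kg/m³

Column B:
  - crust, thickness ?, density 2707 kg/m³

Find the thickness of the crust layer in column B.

Take the compensation level at the base of the deeper column (depth z_c below the surface of column A) and equate Σ ρ_i t_i down to z_c; mantle fills any gap and the z_c terms cancel.
Column A: 4.76×2891 + 35.5×2702 + (z_c − 40.26)×3388
Column B: 4.09×0 + x×2707 + (z_c − 4.09 − 0 − x)×3388
The z_c×3388 term appears on both sides and cancels. Collect the known terms of each column as K = Σ(ρt)_known − 3388 × (depth of known layers): K_A = 109682.16 − 3388×40.26 = −26718.72; K_B = 0 − 3388×(4.09 + 0) = −13856.92.
Balance: K_A = K_B − x×(3388 − 2707), so x = (K_B − K_A)/(3388 − 2707) = 12861.8/681 = 18.9 km.

18.9 km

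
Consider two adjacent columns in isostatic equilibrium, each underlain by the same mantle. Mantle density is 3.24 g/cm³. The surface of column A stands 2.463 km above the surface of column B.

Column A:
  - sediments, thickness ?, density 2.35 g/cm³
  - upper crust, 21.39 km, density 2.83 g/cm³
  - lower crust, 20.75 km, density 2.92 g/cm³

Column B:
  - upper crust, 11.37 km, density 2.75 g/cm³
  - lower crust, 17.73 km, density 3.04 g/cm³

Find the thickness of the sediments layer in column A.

Take the compensation level at the base of the deeper column (depth z_c below the surface of column A) and equate Σ ρ_i t_i down to z_c; mantle fills any gap and the z_c terms cancel.
Column A: x×2.35 + 21.39×2.83 + 20.75×2.92 + (z_c − 42.14 − x)×3.24
Column B: 2.463×0 + 11.37×2.75 + 17.73×3.04 + (z_c − 2.463 − 29.1)×3.24
The z_c×3.24 term appears on both sides and cancels. Collect the known terms of each column as K = Σ(ρt)_known − 3.24 × (depth of known layers): K_A = 121.1237 − 3.24×42.14 = −15.4099; K_B = 85.1667 − 3.24×(2.463 + 29.1) = −17.09742.
Balance: K_A − x×(3.24 − 2.35) = K_B, so x = (K_A − K_B)/(3.24 − 2.35) = 1.68752/0.89 = 1.9 km.

1.9 km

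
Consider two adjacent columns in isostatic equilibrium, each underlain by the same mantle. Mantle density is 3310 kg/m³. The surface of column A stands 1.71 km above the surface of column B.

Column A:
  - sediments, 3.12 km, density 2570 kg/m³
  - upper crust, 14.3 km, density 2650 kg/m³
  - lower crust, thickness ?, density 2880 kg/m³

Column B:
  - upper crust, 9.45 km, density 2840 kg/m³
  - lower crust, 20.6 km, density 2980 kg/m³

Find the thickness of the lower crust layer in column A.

Take the compensation level at the base of the deeper column (depth z_c below the surface of column A) and equate Σ ρ_i t_i down to z_c; mantle fills any gap and the z_c terms cancel.
Column A: 3.12×2570 + 14.3×2650 + x×2880 + (z_c − 17.42 − x)×3310
Column B: 1.71×0 + 9.45×2840 + 20.6×2980 + (z_c − 1.71 − 30.05)×3310
The z_c×3310 term appears on both sides and cancels. Collect the known terms of each column as K = Σ(ρt)_known − 3310 × (depth of known layers): K_A = 45913.4 − 3310×17.42 = −11746.8; K_B = 88226 − 3310×(1.71 + 30.05) = −16899.6.
Balance: K_A − x×(3310 − 2880) = K_B, so x = (K_A − K_B)/(3310 − 2880) = 5152.8/430 = 12 km.

12 km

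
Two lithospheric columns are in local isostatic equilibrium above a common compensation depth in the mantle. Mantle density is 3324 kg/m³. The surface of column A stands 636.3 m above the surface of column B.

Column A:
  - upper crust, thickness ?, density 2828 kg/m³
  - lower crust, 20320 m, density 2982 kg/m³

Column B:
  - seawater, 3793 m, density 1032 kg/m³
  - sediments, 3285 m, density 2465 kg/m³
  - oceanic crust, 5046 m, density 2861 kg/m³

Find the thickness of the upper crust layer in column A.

Take the compensation level at the base of the deeper column (depth z_c below the surface of column A) and equate Σ ρ_i t_i down to z_c; mantle fills any gap and the z_c terms cancel.
Column A: x×2828 + 20320×2982 + (z_c − 20320 − x)×3324
Column B: 636.3×0 + 3793×1032 + 3285×2465 + 5046×2861 + (z_c − 636.3 − 12124)×3324
The z_c×3324 term appears on both sides and cancels. Collect the known terms of each column as K = Σ(ρt)_known − 3324 × (depth of known layers): K_A = 60594240 − 3324×20320 = −6949440; K_B = 26448507 − 3324×(636.3 + 12124) = −15966730.2.
Balance: K_A − x×(3324 − 2828) = K_B, so x = (K_A − K_B)/(3324 − 2828) = 9017290/496 = 18200 m.

18200 m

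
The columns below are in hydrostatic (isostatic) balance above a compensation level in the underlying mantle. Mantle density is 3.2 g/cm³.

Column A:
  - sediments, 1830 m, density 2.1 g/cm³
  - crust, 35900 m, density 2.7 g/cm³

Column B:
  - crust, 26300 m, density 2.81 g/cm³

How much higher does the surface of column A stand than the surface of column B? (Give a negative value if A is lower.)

3030 m

For any compensation level in the mantle, the mantle terms cancel and isostasy reduces to e = (Σt_A − Σt_B) − (Σ(ρt)_A − Σ(ρt)_B) / ρ_m.
Σt_A = 37730 m; Σt_B = 26300 m; Σ(ρt)_A = 100773; Σ(ρt)_B = 73903 (in m·g/cm³).
e = (37730 − 26300) − (100773 − 73903) / 3.2 = 3030 m.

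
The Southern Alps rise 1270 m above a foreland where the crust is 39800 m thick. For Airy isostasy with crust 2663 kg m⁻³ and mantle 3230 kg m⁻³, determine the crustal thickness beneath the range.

Root depth r = h ρ_c / (ρ_m − ρ_c) = 1270 m × 2663 / 567 = 5965 m.
Total thickness = T + h + r = 39800 m + 1270 m + 5965 m = 47000 m.

47000 m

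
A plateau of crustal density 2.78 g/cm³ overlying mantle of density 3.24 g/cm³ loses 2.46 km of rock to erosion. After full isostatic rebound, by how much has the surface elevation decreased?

Rebound u = e ρ_c/ρ_m = 2.46 km × 2.78/3.24 = 2.111 km.
Net surface drop = e − u = 2.46 km − 2.111 km = e (ρ_m − ρ_c)/ρ_m = 0.349 km.

0.349 km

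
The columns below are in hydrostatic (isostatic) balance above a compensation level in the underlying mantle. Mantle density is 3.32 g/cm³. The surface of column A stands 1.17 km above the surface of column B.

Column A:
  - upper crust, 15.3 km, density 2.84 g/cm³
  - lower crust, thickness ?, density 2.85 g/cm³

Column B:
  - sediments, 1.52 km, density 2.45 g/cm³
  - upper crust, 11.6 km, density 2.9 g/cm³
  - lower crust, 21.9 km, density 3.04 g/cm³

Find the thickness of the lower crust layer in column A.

Take the compensation level at the base of the deeper column (depth z_c below the surface of column A) and equate Σ ρ_i t_i down to z_c; mantle fills any gap and the z_c terms cancel.
Column A: 15.3×2.84 + x×2.85 + (z_c − 15.3 − x)×3.32
Column B: 1.17×0 + 1.52×2.45 + 11.6×2.9 + 21.9×3.04 + (z_c − 1.17 − 35.02)×3.32
The z_c×3.32 term appears on both sides and cancels. Collect the known terms of each column as K = Σ(ρt)_known − 3.32 × (depth of known layers): K_A = 43.452 − 3.32×15.3 = −7.344; K_B = 103.94 − 3.32×(1.17 + 35.02) = −16.2108.
Balance: K_A − x×(3.32 − 2.85) = K_B, so x = (K_A − K_B)/(3.32 − 2.85) = 8.8668/0.47 = 18.9 km.

18.9 km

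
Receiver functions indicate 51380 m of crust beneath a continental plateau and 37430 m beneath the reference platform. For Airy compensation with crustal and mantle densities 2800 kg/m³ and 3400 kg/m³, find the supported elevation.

2460 m

Excess crust Δ = 51380 m − 37430 m = 13950 m, split between elevation h and root r with h + r = Δ.
Airy balance ρ_c h = (ρ_m − ρ_c) r gives r = h ρ_c/(ρ_m − ρ_c), so h (1 + ρ_c/(ρ_m − ρ_c)) = Δ, i.e. h = Δ (ρ_m − ρ_c)/ρ_m.
h = 13950 m × 600/3400 = 2460 m.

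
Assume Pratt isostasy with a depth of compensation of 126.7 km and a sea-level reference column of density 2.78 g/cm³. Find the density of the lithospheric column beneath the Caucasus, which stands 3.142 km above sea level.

2.71 g/cm³

Pratt balance: ρ_ref D = ρ (D + h).
ρ = ρ_ref D/(D + h) = 2.78 × 126.7 km/(126.7 km + 3.142 km) = 2.71 g/cm³.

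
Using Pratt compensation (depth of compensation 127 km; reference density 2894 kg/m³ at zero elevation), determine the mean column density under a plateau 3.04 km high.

2830 kg/m³

Pratt balance: ρ_ref D = ρ (D + h).
ρ = ρ_ref D/(D + h) = 2894 × 127 km/(127 km + 3.04 km) = 2830 kg/m³.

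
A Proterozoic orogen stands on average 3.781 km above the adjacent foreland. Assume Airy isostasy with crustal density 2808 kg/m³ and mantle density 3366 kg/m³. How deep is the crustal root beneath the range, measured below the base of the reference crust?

19 km

Balancing pressure at the compensation depth: the weight of the topography is balanced by the buoyancy of the root, ρ_c h = (ρ_m − ρ_c) r.
r = h · ρ_c / (ρ_m − ρ_c) = 3.781 km × 2808 / (3366 − 2808) = 19 km.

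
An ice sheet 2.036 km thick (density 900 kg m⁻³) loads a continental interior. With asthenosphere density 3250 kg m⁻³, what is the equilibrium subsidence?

0.564 km

Isostatic balance requires: the ice load ρ_ice t is balanced by mantle displaced below, ρ_m s.
s = t ρ_ice / ρ_m = 2.036 km × 900/3250 = 0.564 km.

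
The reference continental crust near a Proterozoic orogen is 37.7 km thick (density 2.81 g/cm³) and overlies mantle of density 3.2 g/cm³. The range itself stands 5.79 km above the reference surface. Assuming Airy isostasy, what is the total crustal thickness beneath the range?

85.2 km

Root depth r = h ρ_c / (ρ_m − ρ_c) = 5.79 km × 2.81 / 0.39 = 41.72 km.
Total thickness = T + h + r = 37.7 km + 5.79 km + 41.72 km = 85.2 km.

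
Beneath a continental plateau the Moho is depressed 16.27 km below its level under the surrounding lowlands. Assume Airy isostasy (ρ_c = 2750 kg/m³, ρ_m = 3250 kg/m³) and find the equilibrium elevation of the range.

Balancing pressure at the compensation depth: ρ_c h = (ρ_m − ρ_c) r.
h = r (ρ_m − ρ_c) / ρ_c = 16.27 km × (3250 − 2750) / 2750 = 2.96 km.

2.96 km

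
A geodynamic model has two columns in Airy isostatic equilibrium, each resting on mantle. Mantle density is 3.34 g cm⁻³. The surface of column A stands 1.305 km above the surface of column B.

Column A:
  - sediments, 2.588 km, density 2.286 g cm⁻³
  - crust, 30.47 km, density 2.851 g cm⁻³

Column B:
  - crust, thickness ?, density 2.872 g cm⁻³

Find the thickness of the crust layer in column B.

Take the compensation level at the base of the deeper column (depth z_c below the surface of column A) and equate Σ ρ_i t_i down to z_c; mantle fills any gap and the z_c terms cancel.
Column A: 2.588×2.286 + 30.47×2.851 + (z_c − 33.058)×3.34
Column B: 1.305×0 + x×2.872 + (z_c − 1.305 − 0 − x)×3.34
The z_c×3.34 term appears on both sides and cancels. Collect the known terms of each column as K = Σ(ρt)_known − 3.34 × (depth of known layers): K_A = 92.786138 − 3.34×33.058 = −17.627582; K_B = 0 − 3.34×(1.305 + 0) = −4.3587.
Balance: K_A = K_B − x×(3.34 − 2.872), so x = (K_B − K_A)/(3.34 − 2.872) = 13.2689/0.468 = 28.4 km.

28.4 km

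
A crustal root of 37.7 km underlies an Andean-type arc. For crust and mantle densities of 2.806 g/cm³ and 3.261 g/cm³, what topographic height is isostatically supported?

6.11 km

Isostatic balance requires: ρ_c h = (ρ_m − ρ_c) r.
h = r (ρ_m − ρ_c) / ρ_c = 37.7 km × (3.261 − 2.806) / 2.806 = 6.11 km.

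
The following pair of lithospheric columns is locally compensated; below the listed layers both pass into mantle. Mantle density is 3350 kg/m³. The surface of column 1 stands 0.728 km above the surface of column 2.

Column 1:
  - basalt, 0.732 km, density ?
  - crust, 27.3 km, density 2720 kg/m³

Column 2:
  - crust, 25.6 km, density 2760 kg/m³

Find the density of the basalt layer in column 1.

2880 kg/m³

Take the compensation level at the base of the deeper column (depth z_c below the surface of column 1) and equate Σ ρ_i t_i down to z_c; mantle fills any gap and the z_c terms cancel.
Column 1: 0.732×ρ + 27.3×2720 + (z_c − 28.032)×3350
Column 2: 0.728×0 + 25.6×2760 + (z_c − 0.728 − 25.6)×3350
The z_c×3350 term appears on both sides and cancels. Collect the known terms of each column as K = Σ(ρt)_known − 3350 × (depth of known layers): K_1 = 74256 − 3350×28.032 = −19651.2; K_2 = 70656 − 3350×(0.728 + 25.6) = −17542.8.
Balance: K_1 + 0.732×ρ = K_2, so ρ = (K_2 − K_1)/0.732 = 2108.4/0.732 = 2880 kg/m³.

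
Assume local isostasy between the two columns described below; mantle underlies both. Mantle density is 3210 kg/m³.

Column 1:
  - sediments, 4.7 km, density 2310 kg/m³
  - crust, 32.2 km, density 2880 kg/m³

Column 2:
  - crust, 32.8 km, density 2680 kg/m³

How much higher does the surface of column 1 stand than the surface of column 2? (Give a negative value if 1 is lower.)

−0.788 km

For any compensation level in the mantle, the mantle terms cancel and isostasy reduces to e = (Σt_1 − Σt_2) − (Σ(ρt)_1 − Σ(ρt)_2) / ρ_m.
Σt_1 = 36.9 km; Σt_2 = 32.8 km; Σ(ρt)_1 = 103593; Σ(ρt)_2 = 87904 (in km·kg/m³).
e = (36.9 − 32.8) − (103593 − 87904) / 3210 = −0.788 km.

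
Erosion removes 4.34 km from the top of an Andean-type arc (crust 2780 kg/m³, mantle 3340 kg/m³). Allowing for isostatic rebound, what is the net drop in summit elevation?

Rebound u = e ρ_c/ρ_m = 4.34 km × 2780/3340 = 3.612 km.
Net surface drop = e − u = 4.34 km − 3.612 km = e (ρ_m − ρ_c)/ρ_m = 0.728 km.

0.728 km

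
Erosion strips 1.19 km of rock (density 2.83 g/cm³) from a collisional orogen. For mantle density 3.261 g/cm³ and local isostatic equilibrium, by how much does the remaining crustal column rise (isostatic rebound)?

1.03 km

Unloading: uplift u = e ρ_c/ρ_m = 1.19 km × 2.83/3.261 = 1.03 km.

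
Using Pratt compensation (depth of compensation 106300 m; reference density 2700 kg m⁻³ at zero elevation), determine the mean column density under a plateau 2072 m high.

2650 kg m⁻³

Pratt balance: ρ_ref D = ρ (D + h).
ρ = ρ_ref D/(D + h) = 2700 × 106300 m/(106300 m + 2072 m) = 2650 kg m⁻³.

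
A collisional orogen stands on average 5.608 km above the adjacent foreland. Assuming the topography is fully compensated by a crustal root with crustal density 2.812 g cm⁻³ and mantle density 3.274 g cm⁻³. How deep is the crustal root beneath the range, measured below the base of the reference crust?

Equating mass per unit area of the two columns: the weight of the topography is balanced by the buoyancy of the root, ρ_c h = (ρ_m − ρ_c) r.
r = h · ρ_c / (ρ_m − ρ_c) = 5.608 km × 2.812 / (3.274 − 2.812) = 34.1 km.

34.1 km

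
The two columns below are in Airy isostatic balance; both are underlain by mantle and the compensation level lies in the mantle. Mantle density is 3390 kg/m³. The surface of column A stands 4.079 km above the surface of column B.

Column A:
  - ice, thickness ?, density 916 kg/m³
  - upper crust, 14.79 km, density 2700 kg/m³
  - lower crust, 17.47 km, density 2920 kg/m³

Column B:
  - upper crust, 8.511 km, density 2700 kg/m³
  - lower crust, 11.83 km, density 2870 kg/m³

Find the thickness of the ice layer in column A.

3.01 km

Take the compensation level at the base of the deeper column (depth z_c below the surface of column A) and equate Σ ρ_i t_i down to z_c; mantle fills any gap and the z_c terms cancel.
Column A: x×916 + 14.79×2700 + 17.47×2920 + (z_c − 32.26 − x)×3390
Column B: 4.079×0 + 8.511×2700 + 11.83×2870 + (z_c − 4.079 − 20.341)×3390
The z_c×3390 term appears on both sides and cancels. Collect the known terms of each column as K = Σ(ρt)_known − 3390 × (depth of known layers): K_A = 90945.4 − 3390×32.26 = −18416; K_B = 56931.8 − 3390×(4.079 + 20.341) = −25852.
Balance: K_A − x×(3390 − 916) = K_B, so x = (K_A − K_B)/(3390 − 916) = 7436/2474 = 3.01 km.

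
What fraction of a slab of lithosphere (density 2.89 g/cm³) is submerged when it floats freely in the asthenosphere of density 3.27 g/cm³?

0.884

Submerged fraction = ρ_obj/ρ_fluid = 2.89/3.27 = 0.884.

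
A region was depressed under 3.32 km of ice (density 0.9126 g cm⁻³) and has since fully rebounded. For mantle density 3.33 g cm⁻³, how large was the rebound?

Removing the load lets mantle flow back in; uplift u satisfies ρ_ice t = ρ_m u.
u = t ρ_ice/ρ_m = 3.32 km × 0.9126/3.33 = 0.91 km.

0.91 km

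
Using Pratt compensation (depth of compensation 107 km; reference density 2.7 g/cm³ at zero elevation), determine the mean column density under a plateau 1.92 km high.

2.65 g/cm³

Pratt balance: ρ_ref D = ρ (D + h).
ρ = ρ_ref D/(D + h) = 2.7 × 107 km/(107 km + 1.92 km) = 2.65 g/cm³.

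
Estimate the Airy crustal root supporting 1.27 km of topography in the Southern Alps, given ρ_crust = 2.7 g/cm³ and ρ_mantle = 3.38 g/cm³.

5.04 km

In Airy isostatic equilibrium: the weight of the topography is balanced by the buoyancy of the root, ρ_c h = (ρ_m − ρ_c) r.
r = h · ρ_c / (ρ_m − ρ_c) = 1.27 km × 2.7 / (3.38 − 2.7) = 5.04 km.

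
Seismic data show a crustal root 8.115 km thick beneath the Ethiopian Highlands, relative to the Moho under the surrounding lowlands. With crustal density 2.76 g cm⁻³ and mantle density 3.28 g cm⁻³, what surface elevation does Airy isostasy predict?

1.53 km

Equating mass per unit area of the two columns: ρ_c h = (ρ_m − ρ_c) r.
h = r (ρ_m − ρ_c) / ρ_c = 8.115 km × (3.28 − 2.76) / 2.76 = 1.53 km.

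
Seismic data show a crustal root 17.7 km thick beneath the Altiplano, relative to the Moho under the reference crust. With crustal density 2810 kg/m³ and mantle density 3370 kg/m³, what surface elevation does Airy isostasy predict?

By Archimedes' principle applied to the lithosphere: ρ_c h = (ρ_m − ρ_c) r.
h = r (ρ_m − ρ_c) / ρ_c = 17.7 km × (3370 − 2810) / 2810 = 3.53 km.

3.53 km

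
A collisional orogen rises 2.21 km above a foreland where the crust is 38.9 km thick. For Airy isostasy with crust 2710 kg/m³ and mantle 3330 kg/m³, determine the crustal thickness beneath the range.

Root depth r = h ρ_c / (ρ_m − ρ_c) = 2.21 km × 2710 / 620 = 9.66 km.
Total thickness = T + h + r = 38.9 km + 2.21 km + 9.66 km = 50.8 km.

50.8 km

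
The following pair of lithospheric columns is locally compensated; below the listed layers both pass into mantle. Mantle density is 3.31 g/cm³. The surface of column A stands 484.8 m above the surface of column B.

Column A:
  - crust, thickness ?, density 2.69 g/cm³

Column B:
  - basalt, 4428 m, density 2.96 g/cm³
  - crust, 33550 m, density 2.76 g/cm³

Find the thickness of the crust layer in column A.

34800 m

Take the compensation level at the base of the deeper column (depth z_c below the surface of column A) and equate Σ ρ_i t_i down to z_c; mantle fills any gap and the z_c terms cancel.
Column A: x×2.69 + (z_c − 0 − x)×3.31
Column B: 484.8×0 + 4428×2.96 + 33550×2.76 + (z_c − 484.8 − 37978)×3.31
The z_c×3.31 term appears on both sides and cancels. Collect the known terms of each column as K = Σ(ρt)_known − 3.31 × (depth of known layers): K_A = 0 − 3.31×0 = 0; K_B = 105704.88 − 3.31×(484.8 + 37978) = −21606.988.
Balance: K_A − x×(3.31 − 2.69) = K_B, so x = (K_A − K_B)/(3.31 − 2.69) = 21607/0.62 = 34800 m.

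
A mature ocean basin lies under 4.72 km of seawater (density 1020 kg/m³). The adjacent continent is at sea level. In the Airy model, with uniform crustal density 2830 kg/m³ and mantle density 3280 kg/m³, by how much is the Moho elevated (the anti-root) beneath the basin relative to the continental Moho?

Isostatic balance requires: replacing crust with seawater at the top is compensated by replacing crust with mantle at the base: d (ρ_c − ρ_w) = a (ρ_m − ρ_c).
a = d (ρ_c − ρ_w)/(ρ_m − ρ_c) = 4.72 km × 1810/450 = 19 km.

19 km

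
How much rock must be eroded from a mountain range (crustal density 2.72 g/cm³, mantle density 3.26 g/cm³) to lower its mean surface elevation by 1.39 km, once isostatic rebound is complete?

Net drop Δ = e − u = e − e ρ_c/ρ_m = e (ρ_m − ρ_c)/ρ_m.
e = Δ ρ_m/(ρ_m − ρ_c) = 1.39 km × 3.26/0.54 = 8.39 km.

8.39 km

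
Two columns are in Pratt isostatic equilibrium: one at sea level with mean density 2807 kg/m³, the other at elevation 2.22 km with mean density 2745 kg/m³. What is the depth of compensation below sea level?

ρ_ref D = ρ (D + h) → D (ρ_ref − ρ) = ρ h.
D = ρ h/(ρ_ref − ρ) = 2745 × 2.22 km/(2807 − 2745) = 98.3 km.

98.3 km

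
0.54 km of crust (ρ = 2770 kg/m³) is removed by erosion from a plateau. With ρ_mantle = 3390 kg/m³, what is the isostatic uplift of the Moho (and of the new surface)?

Unloading: uplift u = e ρ_c/ρ_m = 0.54 km × 2770/3390 = 0.441 km.

0.441 km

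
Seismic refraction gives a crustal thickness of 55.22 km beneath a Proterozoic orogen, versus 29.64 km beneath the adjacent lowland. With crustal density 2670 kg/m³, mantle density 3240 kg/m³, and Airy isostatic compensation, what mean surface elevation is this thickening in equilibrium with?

Excess crust Δ = 55.22 km − 29.64 km = 25.58 km, split between elevation h and root r with h + r = Δ.
Airy balance ρ_c h = (ρ_m − ρ_c) r gives r = h ρ_c/(ρ_m − ρ_c), so h (1 + ρ_c/(ρ_m − ρ_c)) = Δ, i.e. h = Δ (ρ_m − ρ_c)/ρ_m.
h = 25.58 km × 570/3240 = 4.5 km.

4.5 km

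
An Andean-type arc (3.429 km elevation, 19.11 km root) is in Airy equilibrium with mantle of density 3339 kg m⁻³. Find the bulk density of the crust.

2830 kg m⁻³

ρ_c h = (ρ_m − ρ_c) r → ρ_c (h + r) = ρ_m r → ρ_c = ρ_m r / (h + r).
ρ_c = 3339 × 19.11 km / (3.429 km + 19.11 km) = 2830 kg m⁻³.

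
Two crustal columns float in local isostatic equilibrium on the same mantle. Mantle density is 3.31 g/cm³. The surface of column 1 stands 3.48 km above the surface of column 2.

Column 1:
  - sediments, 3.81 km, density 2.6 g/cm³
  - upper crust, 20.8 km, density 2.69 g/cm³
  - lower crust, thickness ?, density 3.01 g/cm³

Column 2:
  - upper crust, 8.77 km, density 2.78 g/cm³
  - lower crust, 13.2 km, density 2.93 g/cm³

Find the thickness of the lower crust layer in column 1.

Take the compensation level at the base of the deeper column (depth z_c below the surface of column 1) and equate Σ ρ_i t_i down to z_c; mantle fills any gap and the z_c terms cancel.
Column 1: 3.81×2.6 + 20.8×2.69 + x×3.01 + (z_c − 24.61 − x)×3.31
Column 2: 3.48×0 + 8.77×2.78 + 13.2×2.93 + (z_c − 3.48 − 21.97)×3.31
The z_c×3.31 term appears on both sides and cancels. Collect the known terms of each column as K = Σ(ρt)_known − 3.31 × (depth of known layers): K_1 = 65.858 − 3.31×24.61 = −15.6011; K_2 = 63.0566 − 3.31×(3.48 + 21.97) = −21.1829.
Balance: K_1 − x×(3.31 − 3.01) = K_2, so x = (K_1 − K_2)/(3.31 − 3.01) = 5.5818/0.3 = 18.6 km.

18.6 km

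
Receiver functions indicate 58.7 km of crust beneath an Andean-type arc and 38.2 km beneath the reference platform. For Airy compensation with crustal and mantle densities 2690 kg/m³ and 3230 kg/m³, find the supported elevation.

Excess crust Δ = 58.7 km − 38.2 km = 20.5 km, split between elevation h and root r with h + r = Δ.
Airy balance ρ_c h = (ρ_m − ρ_c) r gives r = h ρ_c/(ρ_m − ρ_c), so h (1 + ρ_c/(ρ_m − ρ_c)) = Δ, i.e. h = Δ (ρ_m − ρ_c)/ρ_m.
h = 20.5 km × 540/3230 = 3.43 km.

3.43 km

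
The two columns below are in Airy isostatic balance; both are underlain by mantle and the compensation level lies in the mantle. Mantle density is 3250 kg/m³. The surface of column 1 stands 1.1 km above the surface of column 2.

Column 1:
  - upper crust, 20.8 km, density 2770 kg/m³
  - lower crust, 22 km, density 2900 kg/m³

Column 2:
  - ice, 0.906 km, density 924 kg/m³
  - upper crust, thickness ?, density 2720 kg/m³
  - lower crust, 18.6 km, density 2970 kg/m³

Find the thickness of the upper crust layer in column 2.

12.8 km

Take the compensation level at the base of the deeper column (depth z_c below the surface of column 1) and equate Σ ρ_i t_i down to z_c; mantle fills any gap and the z_c terms cancel.
Column 1: 20.8×2770 + 22×2900 + (z_c − 42.8)×3250
Column 2: 1.1×0 + 0.906×924 + x×2720 + 18.6×2970 + (z_c − 1.1 − 19.506 − x)×3250
The z_c×3250 term appears on both sides and cancels. Collect the known terms of each column as K = Σ(ρt)_known − 3250 × (depth of known layers): K_1 = 121416 − 3250×42.8 = −17684; K_2 = 56079.144 − 3250×(1.1 + 19.506) = −10890.356.
Balance: K_1 = K_2 − x×(3250 − 2720), so x = (K_2 − K_1)/(3250 − 2720) = 6793.64/530 = 12.8 km.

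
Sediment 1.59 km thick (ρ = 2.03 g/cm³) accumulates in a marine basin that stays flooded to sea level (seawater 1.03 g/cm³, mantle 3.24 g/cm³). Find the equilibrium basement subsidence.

Submarine loading: the sediment displaces seawater, and the subsidence is in turn flooded, so s (ρ_m − ρ_w) = t (ρ_sed − ρ_w).
s = 1.59 km × (2.03 − 1.03) / (3.24 − 1.03) = 0.719 km.

0.719 km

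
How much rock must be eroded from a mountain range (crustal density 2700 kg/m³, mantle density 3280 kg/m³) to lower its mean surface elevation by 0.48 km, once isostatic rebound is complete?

2.71 km

Net drop Δ = e − u = e − e ρ_c/ρ_m = e (ρ_m − ρ_c)/ρ_m.
e = Δ ρ_m/(ρ_m − ρ_c) = 0.48 km × 3280/580 = 2.71 km.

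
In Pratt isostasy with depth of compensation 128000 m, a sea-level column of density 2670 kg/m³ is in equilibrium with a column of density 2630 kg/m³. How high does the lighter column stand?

ρ_ref D = ρ (D + h) → h = D (ρ_ref − ρ)/ρ.
h = 128000 m × (2670 − 2630)/2630 = 1950 m.

1950 m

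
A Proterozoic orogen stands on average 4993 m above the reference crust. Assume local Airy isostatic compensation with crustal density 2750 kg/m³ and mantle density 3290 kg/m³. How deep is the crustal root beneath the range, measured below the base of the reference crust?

25400 m

In Airy isostatic equilibrium: the weight of the topography is balanced by the buoyancy of the root, ρ_c h = (ρ_m − ρ_c) r.
r = h · ρ_c / (ρ_m − ρ_c) = 4993 m × 2750 / (3290 − 2750) = 25400 m.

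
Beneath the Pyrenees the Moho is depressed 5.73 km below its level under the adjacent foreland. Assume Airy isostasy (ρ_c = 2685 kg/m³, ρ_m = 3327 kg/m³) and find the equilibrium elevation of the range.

Equating mass per unit area of the two columns: ρ_c h = (ρ_m − ρ_c) r.
h = r (ρ_m − ρ_c) / ρ_c = 5.73 km × (3327 − 2685) / 2685 = 1.37 km.

1.37 km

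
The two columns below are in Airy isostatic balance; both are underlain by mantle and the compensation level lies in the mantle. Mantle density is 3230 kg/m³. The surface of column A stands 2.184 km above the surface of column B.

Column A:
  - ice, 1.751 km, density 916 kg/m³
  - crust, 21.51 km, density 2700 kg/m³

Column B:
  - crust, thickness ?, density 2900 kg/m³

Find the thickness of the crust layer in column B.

Take the compensation level at the base of the deeper column (depth z_c below the surface of column A) and equate Σ ρ_i t_i down to z_c; mantle fills any gap and the z_c terms cancel.
Column A: 1.751×916 + 21.51×2700 + (z_c − 23.261)×3230
Column B: 2.184×0 + x×2900 + (z_c − 2.184 − 0 − x)×3230
The z_c×3230 term appears on both sides and cancels. Collect the known terms of each column as K = Σ(ρt)_known − 3230 × (depth of known layers): K_A = 59680.916 − 3230×23.261 = −15452.114; K_B = 0 − 3230×(2.184 + 0) = −7054.32.
Balance: K_A = K_B − x×(3230 − 2900), so x = (K_B − K_A)/(3230 − 2900) = 8397.79/330 = 25.4 km.

25.4 km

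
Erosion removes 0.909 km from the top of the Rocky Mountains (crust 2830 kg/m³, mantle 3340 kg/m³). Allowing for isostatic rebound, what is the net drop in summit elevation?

Rebound u = e ρ_c/ρ_m = 0.909 km × 2830/3340 = 0.7702 km.
Net surface drop = e − u = 0.909 km − 0.7702 km = e (ρ_m − ρ_c)/ρ_m = 0.139 km.

0.139 km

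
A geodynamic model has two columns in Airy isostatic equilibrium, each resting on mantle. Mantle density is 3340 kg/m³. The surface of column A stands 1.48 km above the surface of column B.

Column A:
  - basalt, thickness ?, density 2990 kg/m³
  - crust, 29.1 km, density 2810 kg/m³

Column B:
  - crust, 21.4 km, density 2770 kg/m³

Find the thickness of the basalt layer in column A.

Take the compensation level at the base of the deeper column (depth z_c below the surface of column A) and equate Σ ρ_i t_i down to z_c; mantle fills any gap and the z_c terms cancel.
Column A: x×2990 + 29.1×2810 + (z_c − 29.1 − x)×3340
Column B: 1.48×0 + 21.4×2770 + (z_c − 1.48 − 21.4)×3340
The z_c×3340 term appears on both sides and cancels. Collect the known terms of each column as K = Σ(ρt)_known − 3340 × (depth of known layers): K_A = 81771 − 3340×29.1 = −15423; K_B = 59278 − 3340×(1.48 + 21.4) = −17141.2.
Balance: K_A − x×(3340 − 2990) = K_B, so x = (K_A − K_B)/(3340 − 2990) = 1718.2/350 = 4.91 km.

4.91 km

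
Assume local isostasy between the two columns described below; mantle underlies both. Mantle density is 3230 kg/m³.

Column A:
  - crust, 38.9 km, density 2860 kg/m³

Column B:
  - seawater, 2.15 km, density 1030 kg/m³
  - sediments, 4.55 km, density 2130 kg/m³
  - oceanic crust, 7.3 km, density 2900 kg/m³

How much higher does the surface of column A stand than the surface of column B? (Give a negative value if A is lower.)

0.696 km

For any compensation level in the mantle, the mantle terms cancel and isostasy reduces to e = (Σt_A − Σt_B) − (Σ(ρt)_A − Σ(ρt)_B) / ρ_m.
Σt_A = 38.9 km; Σt_B = 14 km; Σ(ρt)_A = 111254; Σ(ρt)_B = 33076 (in km·kg/m³).
e = (38.9 − 14) − (111254 − 33076) / 3230 = 0.696 km.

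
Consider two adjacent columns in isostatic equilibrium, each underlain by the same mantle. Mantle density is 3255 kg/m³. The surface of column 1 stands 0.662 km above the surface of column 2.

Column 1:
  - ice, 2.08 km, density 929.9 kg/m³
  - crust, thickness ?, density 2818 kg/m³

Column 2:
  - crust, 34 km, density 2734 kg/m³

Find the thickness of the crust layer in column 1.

Take the compensation level at the base of the deeper column (depth z_c below the surface of column 1) and equate Σ ρ_i t_i down to z_c; mantle fills any gap and the z_c terms cancel.
Column 1: 2.08×929.9 + x×2818 + (z_c − 2.08 − x)×3255
Column 2: 0.662×0 + 34×2734 + (z_c − 0.662 − 34)×3255
The z_c×3255 term appears on both sides and cancels. Collect the known terms of each column as K = Σ(ρt)_known − 3255 × (depth of known layers): K_1 = 1934.192 − 3255×2.08 = −4836.208; K_2 = 92956 − 3255×(0.662 + 34) = −19868.81.
Balance: K_1 − x×(3255 − 2818) = K_2, so x = (K_1 − K_2)/(3255 − 2818) = 15032.6/437 = 34.4 km.

34.4 km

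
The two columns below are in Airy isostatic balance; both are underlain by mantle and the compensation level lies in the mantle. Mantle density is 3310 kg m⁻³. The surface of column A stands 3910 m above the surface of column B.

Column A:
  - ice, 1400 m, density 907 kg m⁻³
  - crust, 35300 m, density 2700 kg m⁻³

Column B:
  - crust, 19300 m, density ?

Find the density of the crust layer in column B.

Take the compensation level at the base of the deeper column (depth z_c below the surface of column A) and equate Σ ρ_i t_i down to z_c; mantle fills any gap and the z_c terms cancel.
Column A: 1400×907 + 35300×2700 + (z_c − 36700)×3310
Column B: 3910×0 + 19300×ρ + (z_c − 3910 − 19300)×3310
The z_c×3310 term appears on both sides and cancels. Collect the known terms of each column as K = Σ(ρt)_known − 3310 × (depth of known layers): K_A = 96579800 − 3310×36700 = −24897200; K_B = 0 − 3310×(3910 + 19300) = −76825100.
Balance: K_A = K_B + 19300×ρ, so ρ = (K_A − K_B)/19300 = 51927900/19300 = 2690 kg m⁻³.

2690 kg m⁻³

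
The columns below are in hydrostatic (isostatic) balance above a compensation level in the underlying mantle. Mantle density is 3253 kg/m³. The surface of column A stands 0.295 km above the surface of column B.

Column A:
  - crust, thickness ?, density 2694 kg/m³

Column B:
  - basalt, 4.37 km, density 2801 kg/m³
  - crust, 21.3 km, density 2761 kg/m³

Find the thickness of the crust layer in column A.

Take the compensation level at the base of the deeper column (depth z_c below the surface of column A) and equate Σ ρ_i t_i down to z_c; mantle fills any gap and the z_c terms cancel.
Column A: x×2694 + (z_c − 0 − x)×3253
Column B: 0.295×0 + 4.37×2801 + 21.3×2761 + (z_c − 0.295 − 25.67)×3253
The z_c×3253 term appears on both sides and cancels. Collect the known terms of each column as K = Σ(ρt)_known − 3253 × (depth of known layers): K_A = 0 − 3253×0 = 0; K_B = 71049.67 − 3253×(0.295 + 25.67) = −13414.475.
Balance: K_A − x×(3253 − 2694) = K_B, so x = (K_A − K_B)/(3253 − 2694) = 13414.5/559 = 24 km.

24 km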